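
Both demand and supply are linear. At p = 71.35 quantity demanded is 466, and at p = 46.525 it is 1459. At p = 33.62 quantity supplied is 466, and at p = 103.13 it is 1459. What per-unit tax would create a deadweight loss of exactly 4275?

Demand slope = (46.525 − 71.35)/(1459 − 466) = −0.025, so p = 83 − 0.025q.
Supply slope = (103.13 − 33.62)/(1459 − 466) = 0.07, so p = 1 + 0.07q.
Competitive equilibrium: 83 − 0.025q = 1 + 0.07q → q* = 863.1579, p* = 61.4211.
A tax t gives Δq = t/0.095 and wedge t, so DWL = t²/0.19.
t²/0.19 = 4275 → t² = 812.25 → t = 28.5.

28.5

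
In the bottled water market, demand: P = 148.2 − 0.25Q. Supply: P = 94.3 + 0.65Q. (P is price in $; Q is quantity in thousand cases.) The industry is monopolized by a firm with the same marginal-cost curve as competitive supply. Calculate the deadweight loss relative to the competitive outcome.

$76.28 thousand

Competitive equilibrium: 148.2 − 0.25Q = 94.3 + 0.65Q → Q* = 59.8889, P* = 133.2278.
Marginal revenue: MR = 148.2 − 0.5Q. Set MR = MC: 148.2 − 0.5Q = 94.3 + 0.65Q → Q_m = 46.8696.
Price P_m = 148.2 − 0.25·46.8696 = 136.4826; MC(Q_m) = 94.3 + 0.65·46.8696 = 124.7652.
Competitive Q* = 59.8889, so ΔQ = 13.0193; wedge = 136.4826 − 124.7652 = 11.7174.
The triangle = ½ × 13.0193 × 11.7174 = $76.28 thousand.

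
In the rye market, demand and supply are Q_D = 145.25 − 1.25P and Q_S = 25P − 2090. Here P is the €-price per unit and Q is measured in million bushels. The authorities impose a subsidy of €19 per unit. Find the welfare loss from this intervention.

In inverse form: demand P = 116.2 − 0.8Q, supply P = 83.6 + 0.04Q.
Competitive equilibrium: 116.2 − 0.8Q = 83.6 + 0.04Q → Q* = 38.8095, P* = 85.1524.
The subsidy lowers effective supply by 19: P = 64.6 + 0.04Q.
New quantity: 116.2 − 0.8Q = 64.6 + 0.04Q → Q' = 61.4286.
Overproduction ΔQ = 61.4286 − 38.8095 = 22.6191; wedge = subsidy = 19.
The triangle = ½ × 22.6191 × 19 = €214.88 million.

€214.88 million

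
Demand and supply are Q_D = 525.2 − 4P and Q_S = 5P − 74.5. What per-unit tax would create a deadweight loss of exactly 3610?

57

In inverse form: demand P = 131.3 − 0.25Q, supply P = 14.9 + 0.2Q.
Competitive equilibrium: 131.3 − 0.25Q = 14.9 + 0.2Q → Q* = 258.6667, P* = 66.6333.
A tax t gives ΔQ = t/0.45 and wedge t, so DWL = t²/0.9.
t²/0.9 = 3610 → t² = 3249 → t = 57.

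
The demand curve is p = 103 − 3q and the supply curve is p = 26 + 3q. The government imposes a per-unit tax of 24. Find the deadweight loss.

Competitive equilibrium: 103 − 3q = 26 + 3q → q* = 12.8333, p* = 64.5.
With the tax, the buyer price exceeds the seller price by 24: (103 − 3q) − (26 + 3q) = 24 → q' = 8.8333.
Δq = 12.8333 − 8.8333 = 4; the wedge equals the tax, 24.
Deadweight loss = ½ × 4 × 24 = 48.

48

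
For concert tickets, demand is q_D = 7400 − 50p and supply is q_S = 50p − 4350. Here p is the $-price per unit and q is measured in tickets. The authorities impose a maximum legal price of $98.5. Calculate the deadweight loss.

In inverse form: demand p = 148 − 0.02q, supply p = 87 + 0.02q.
Competitive equilibrium: 148 − 0.02q = 87 + 0.02q → q* = 1525, p* = 117.5.
At the ceiling p = 98.5, quantity supplied = (98.5 − 87)/0.02 = 575.
Willingness to pay at q' = 575: 148 − 0.02·575 = 136.5.
Δq = 1525 − 575 = 950; wedge = 136.5 − 98.5 = 38.
The triangle = ½ × 950 × 38 = $18050.

$18050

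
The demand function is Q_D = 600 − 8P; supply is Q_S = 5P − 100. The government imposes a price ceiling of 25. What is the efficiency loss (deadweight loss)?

In inverse form: demand P = 75 − 0.125Q, supply P = 20 + 0.2Q.
Competitive equilibrium: 75 − 0.125Q = 20 + 0.2Q → Q* = 169.2308, P* = 53.8462.
At the ceiling P = 25, quantity supplied = (25 − 20)/0.2 = 25.
Willingness to pay at Q' = 25: 75 − 0.125·25 = 71.875.
ΔQ = 169.2308 − 25 = 144.2308; wedge = 71.875 − 25 = 46.875.
DWL = ½ × 144.2308 × 46.875 = 3380.41.

3380.41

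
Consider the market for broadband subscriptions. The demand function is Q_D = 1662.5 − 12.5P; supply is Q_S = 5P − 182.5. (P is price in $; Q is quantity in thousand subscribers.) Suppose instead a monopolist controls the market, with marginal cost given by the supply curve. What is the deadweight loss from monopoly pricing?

In inverse form: demand P = 133 − 0.08Q, supply P = 36.5 + 0.2Q.
Competitive equilibrium: 133 − 0.08Q = 36.5 + 0.2Q → Q* = 344.6429, P* = 105.4286.
Marginal revenue: MR = 133 − 0.16Q. Set MR = MC: 133 − 0.16Q = 36.5 + 0.2Q → Q_m = 268.0556.
Price P_m = 133 − 0.08·268.0556 = 111.5556; MC(Q_m) = 36.5 + 0.2·268.0556 = 90.1111.
Competitive Q* = 344.6429, so ΔQ = 76.5873; wedge = 111.5556 − 90.1111 = 21.4445.
Welfare loss = ½ × 76.5873 × 21.4445 = $821.19 thousand.

$821.19 thousand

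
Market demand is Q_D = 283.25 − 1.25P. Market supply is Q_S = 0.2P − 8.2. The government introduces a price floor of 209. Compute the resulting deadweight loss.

In inverse form: demand P = 226.6 − 0.8Q, supply P = 41 + 5Q.
Competitive equilibrium: 226.6 − 0.8Q = 41 + 5Q → Q* = 32, P* = 201.
At the floor P = 209, quantity demanded = (226.6 − 209)/0.8 = 22.
Sellers' marginal cost at Q' = 22: 41 + 5·22 = 151.
ΔQ = 32 − 22 = 10; wedge = 209 − 151 = 58.
Welfare loss = ½ × 10 × 58 = 290.

290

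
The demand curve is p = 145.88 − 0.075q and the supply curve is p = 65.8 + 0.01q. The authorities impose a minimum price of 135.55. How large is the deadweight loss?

Competitive equilibrium: 145.88 − 0.075q = 65.8 + 0.01q → q* = 942.11765, p* = 75.22118.
At the floor p = 135.55, quantity demanded = (145.88 − 135.55)/0.075 = 137.73333.
Sellers' marginal cost at q' = 137.73333: 65.8 + 0.01·137.73333 = 67.17733.
Δq = 942.11765 − 137.73333 = 804.38432; wedge = 135.55 − 67.17733 = 68.37267.
Deadweight loss = ½ × 804.38432 × 68.37267 = 27498.95.

27498.95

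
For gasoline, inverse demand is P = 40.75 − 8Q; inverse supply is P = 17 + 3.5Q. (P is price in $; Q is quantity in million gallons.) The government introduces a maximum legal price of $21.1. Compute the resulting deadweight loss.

$4.59 million

Competitive equilibrium: 40.75 − 8Q = 17 + 3.5Q → Q* = 2.0652, P* = 24.2283.
At the ceiling P = 21.1, quantity supplied = (21.1 − 17)/3.5 = 1.1714.
Willingness to pay at Q' = 1.1714: 40.75 − 8·1.1714 = 31.3788.
ΔQ = 2.0652 − 1.1714 = 0.8938; wedge = 31.3788 − 21.1 = 10.2788.
The triangle = ½ × 0.8938 × 10.2788 = $4.59 million.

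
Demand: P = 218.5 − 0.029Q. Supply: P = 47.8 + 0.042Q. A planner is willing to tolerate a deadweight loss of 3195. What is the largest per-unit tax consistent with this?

21.3

Competitive equilibrium: 218.5 − 0.029Q = 47.8 + 0.042Q → Q* = 2404.2254, P* = 148.7775.
A tax t gives ΔQ = t/0.071 and wedge t, so DWL = t²/0.142.
t²/0.142 = 3195 → t² = 453.69 → t = 21.3.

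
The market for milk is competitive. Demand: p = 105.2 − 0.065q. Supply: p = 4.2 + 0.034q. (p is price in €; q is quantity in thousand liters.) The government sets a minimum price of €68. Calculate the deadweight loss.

€9930.16 thousand

Competitive equilibrium: 105.2 − 0.065q = 4.2 + 0.034q → q* = 1020.20202, p* = 38.88687.
At the floor p = 68, quantity demanded = (105.2 − 68)/0.065 = 572.30769.
Sellers' marginal cost at q' = 572.30769: 4.2 + 0.034·572.30769 = 23.65846.
Δq = 1020.20202 − 572.30769 = 447.89433; wedge = 68 − 23.65846 = 44.34154.
The triangle = ½ × 447.89433 × 44.34154 = €9930.16 thousand.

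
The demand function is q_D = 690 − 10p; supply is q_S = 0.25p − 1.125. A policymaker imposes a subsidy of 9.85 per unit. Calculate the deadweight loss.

In inverse form: demand p = 69 − 0.1q, supply p = 4.5 + 4q.
Competitive equilibrium: 69 − 0.1q = 4.5 + 4q → q* = 15.7317, p* = 67.4268.
The subsidy lowers effective supply by 9.85: p = 4q − 5.35.
New quantity: 69 − 0.1q = 4q − 5.35 → q' = 18.1341.
Overproduction Δq = 18.1341 − 15.7317 = 2.4024; wedge = subsidy = 9.85.
Welfare loss = ½ × 2.4024 × 9.85 = 11.83.

11.83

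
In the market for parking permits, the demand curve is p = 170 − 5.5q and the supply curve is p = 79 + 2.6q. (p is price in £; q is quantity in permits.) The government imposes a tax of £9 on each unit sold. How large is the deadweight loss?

£5

Competitive equilibrium: 170 − 5.5q = 79 + 2.6q → q* = 11.2346, p* = 108.2099.
With the tax, the buyer price exceeds the seller price by 9: (170 − 5.5q) − (79 + 2.6q) = 9 → q' = 10.1235.
Δq = 11.2346 − 10.1235 = 1.1111; the wedge equals the tax, 9.
Deadweight loss = ½ × 1.1111 × 9 = £5.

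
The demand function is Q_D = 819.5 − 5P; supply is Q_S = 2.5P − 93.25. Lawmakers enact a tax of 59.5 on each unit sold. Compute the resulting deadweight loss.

In inverse form: demand P = 163.9 − 0.2Q, supply P = 37.3 + 0.4Q.
Competitive equilibrium: 163.9 − 0.2Q = 37.3 + 0.4Q → Q* = 211, P* = 121.7.
With the tax, the buyer price exceeds the seller price by 59.5: (163.9 − 0.2Q) − (37.3 + 0.4Q) = 59.5 → Q' = 111.8333.
ΔQ = 211 − 111.8333 = 99.1667; the wedge equals the tax, 59.5.
Welfare loss = ½ × 99.1667 × 59.5 = 2950.21.

2950.21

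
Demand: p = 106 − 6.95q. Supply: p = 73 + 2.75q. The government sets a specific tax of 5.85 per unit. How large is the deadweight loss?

1.76

Competitive equilibrium: 106 − 6.95q = 73 + 2.75q → q* = 3.4021, p* = 82.3557.
With the tax, the buyer price exceeds the seller price by 5.85: (106 − 6.95q) − (73 + 2.75q) = 5.85 → q' = 2.799.
Δq = 3.4021 − 2.799 = 0.6031; the wedge equals the tax, 5.85.
The triangle = ½ × 0.6031 × 5.85 = 1.76.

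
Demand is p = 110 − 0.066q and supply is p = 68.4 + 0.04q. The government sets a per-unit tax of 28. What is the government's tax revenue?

3592.45

Competitive equilibrium: 110 − 0.066q = 68.4 + 0.04q → q* = 392.4528, p* = 84.0981.
With the tax, the buyer price exceeds the seller price by 28: (110 − 0.066q) − (68.4 + 0.04q) = 28 → q' = 128.3019.
Tax revenue = 28 × 128.3019 = 3592.45.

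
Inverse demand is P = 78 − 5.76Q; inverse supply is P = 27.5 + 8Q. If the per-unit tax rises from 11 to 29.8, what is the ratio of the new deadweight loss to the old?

Competitive equilibrium: 78 − 5.76Q = 27.5 + 8Q → Q* = 3.6701, P* = 56.8605.
For a per-unit tax t: ΔQ = t/13.76, so DWL = ½·t·(t/13.76) = t²/27.52.
At t = 11: DWL = 4.397. At t = 29.8: DWL = 32.269.
Ratio = (29.8/11)² = 7.339.

7.339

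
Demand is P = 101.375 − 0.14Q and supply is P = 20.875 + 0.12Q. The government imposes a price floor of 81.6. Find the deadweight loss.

Competitive equilibrium: 101.375 − 0.14Q = 20.875 + 0.12Q → Q* = 309.6154, P* = 58.0288.
At the floor P = 81.6, quantity demanded = (101.375 − 81.6)/0.14 = 141.25.
Sellers' marginal cost at Q' = 141.25: 20.875 + 0.12·141.25 = 37.825.
ΔQ = 309.6154 − 141.25 = 168.3654; wedge = 81.6 − 37.825 = 43.775.
The triangle = ½ × 168.3654 × 43.775 = 3685.10.

3685.10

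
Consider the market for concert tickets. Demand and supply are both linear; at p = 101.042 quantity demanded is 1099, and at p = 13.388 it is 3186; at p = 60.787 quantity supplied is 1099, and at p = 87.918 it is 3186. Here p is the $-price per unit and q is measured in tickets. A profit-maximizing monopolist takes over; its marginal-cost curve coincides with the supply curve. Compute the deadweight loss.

Demand slope = (13.388 − 101.042)/(3186 − 1099) = −0.042, so p = 147.2 − 0.042q.
Supply slope = (87.918 − 60.787)/(3186 − 1099) = 0.013, so p = 46.5 + 0.013q.
Competitive equilibrium: 147.2 − 0.042q = 46.5 + 0.013q → q* = 1830.90909, p* = 70.30182.
Marginal revenue: MR = 147.2 − 0.084q. Set MR = MC: 147.2 − 0.084q = 46.5 + 0.013q → q_m = 1038.14433.
Price p_m = 147.2 − 0.042·1038.14433 = 103.59794; MC(q_m) = 46.5 + 0.013·1038.14433 = 59.99588.
Competitive q* = 1830.90909, so Δq = 792.76476; wedge = 103.59794 − 59.99588 = 43.60206.
Deadweight loss = ½ × 792.76476 × 43.60206 = $17283.09.

$17283.09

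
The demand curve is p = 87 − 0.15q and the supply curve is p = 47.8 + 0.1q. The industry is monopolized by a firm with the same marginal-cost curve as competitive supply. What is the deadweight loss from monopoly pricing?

432.18

Competitive equilibrium: 87 − 0.15q = 47.8 + 0.1q → q* = 156.8, p* = 63.48.
Marginal revenue: MR = 87 − 0.3q. Set MR = MC: 87 − 0.3q = 47.8 + 0.1q → q_m = 98.
Price p_m = 87 − 0.15·98 = 72.3; MC(q_m) = 47.8 + 0.1·98 = 57.6.
Competitive q* = 156.8, so Δq = 58.8; wedge = 72.3 − 57.6 = 14.7.
Deadweight loss = ½ × 58.8 × 14.7 = 432.18.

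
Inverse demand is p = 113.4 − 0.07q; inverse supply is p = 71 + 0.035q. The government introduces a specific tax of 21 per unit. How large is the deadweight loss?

2100

Competitive equilibrium: 113.4 − 0.07q = 71 + 0.035q → q* = 403.8095, p* = 85.1333.
With the tax, the buyer price exceeds the seller price by 21: (113.4 − 0.07q) − (71 + 0.035q) = 21 → q' = 203.8095.
Δq = 403.8095 − 203.8095 = 200; the wedge equals the tax, 21.
DWL = ½ × 200 × 21 = 2100.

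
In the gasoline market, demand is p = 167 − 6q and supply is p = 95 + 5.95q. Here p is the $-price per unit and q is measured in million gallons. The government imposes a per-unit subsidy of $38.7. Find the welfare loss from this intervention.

Competitive equilibrium: 167 − 6q = 95 + 5.95q → q* = 6.0251, p* = 130.8494.
The subsidy lowers effective supply by 38.7: p = 56.3 + 5.95q.
New quantity: 167 − 6q = 56.3 + 5.95q → q' = 9.2636.
Overproduction Δq = 9.2636 − 6.0251 = 3.2385; wedge = subsidy = 38.7.
Deadweight loss = ½ × 3.2385 × 38.7 = $62.66 million.

$62.66 million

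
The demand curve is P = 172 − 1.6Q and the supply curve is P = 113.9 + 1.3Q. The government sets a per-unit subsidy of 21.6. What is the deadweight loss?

Competitive equilibrium: 172 − 1.6Q = 113.9 + 1.3Q → Q* = 20.0345, P* = 139.9448.
The subsidy lowers effective supply by 21.6: P = 92.3 + 1.3Q.
New quantity: 172 − 1.6Q = 92.3 + 1.3Q → Q' = 27.4828.
Overproduction ΔQ = 27.4828 − 20.0345 = 7.4483; wedge = subsidy = 21.6.
Deadweight loss = ½ × 7.4483 × 21.6 = 80.44.

80.44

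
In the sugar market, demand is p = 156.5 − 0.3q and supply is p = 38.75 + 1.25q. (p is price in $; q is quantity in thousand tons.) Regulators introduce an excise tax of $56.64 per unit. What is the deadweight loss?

Competitive equilibrium: 156.5 − 0.3q = 38.75 + 1.25q → q* = 75.9677, p* = 133.7097.
With the tax, the buyer price exceeds the seller price by 56.64: (156.5 − 0.3q) − (38.75 + 1.25q) = 56.64 → q' = 39.4258.
Δq = 75.9677 − 39.4258 = 36.5419; the wedge equals the tax, 56.64.
Deadweight loss = ½ × 36.5419 × 56.64 = $1034.87 thousand.

$1034.87 thousand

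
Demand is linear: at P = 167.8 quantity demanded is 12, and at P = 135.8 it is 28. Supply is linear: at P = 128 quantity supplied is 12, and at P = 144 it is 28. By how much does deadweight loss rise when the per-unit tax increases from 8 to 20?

Demand slope = (135.8 − 167.8)/(28 − 12) = −2, so P = 191.8 − 2Q.
Supply slope = (144 − 128)/(28 − 12) = 1, so P = 116 + Q.
Competitive equilibrium: 191.8 − 2Q = 116 + Q → Q* = 25.2667, P* = 141.2667.
For a per-unit tax t: ΔQ = t/3, so DWL = ½·t·(t/3) = t²/6.
At t = 8: DWL = 10.667. At t = 20: DWL = 66.667.
Increase = 66.667 − 10.667 = 56.

56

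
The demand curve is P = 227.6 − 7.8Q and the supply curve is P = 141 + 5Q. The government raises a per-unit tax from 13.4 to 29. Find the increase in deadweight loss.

Competitive equilibrium: 227.6 − 7.8Q = 141 + 5Q → Q* = 6.7656, P* = 174.8281.
For a per-unit tax t: ΔQ = t/12.8, so DWL = ½·t·(t/12.8) = t²/25.6.
At t = 13.4: DWL = 7.014. At t = 29: DWL = 32.852.
Increase = 32.852 − 7.014 = 25.84.

25.84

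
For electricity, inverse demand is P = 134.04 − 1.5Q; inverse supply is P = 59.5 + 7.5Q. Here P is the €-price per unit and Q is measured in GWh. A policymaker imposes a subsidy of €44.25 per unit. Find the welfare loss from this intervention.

Competitive equilibrium: 134.04 − 1.5Q = 59.5 + 7.5Q → Q* = 8.2822, P* = 121.6167.
The subsidy lowers effective supply by 44.25: P = 15.25 + 7.5Q.
New quantity: 134.04 − 1.5Q = 15.25 + 7.5Q → Q' = 13.1989.
Overproduction ΔQ = 13.1989 − 8.2822 = 4.9167; wedge = subsidy = 44.25.
The triangle = ½ × 4.9167 × 44.25 = €108.78.

€108.78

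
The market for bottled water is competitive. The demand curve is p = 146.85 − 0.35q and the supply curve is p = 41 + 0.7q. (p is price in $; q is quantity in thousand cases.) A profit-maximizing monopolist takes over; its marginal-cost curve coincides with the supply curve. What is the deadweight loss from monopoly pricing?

$333.46 thousand

Competitive equilibrium: 146.85 − 0.35q = 41 + 0.7q → q* = 100.8095, p* = 111.5667.
Marginal revenue: MR = 146.85 − 0.7q. Set MR = MC: 146.85 − 0.7q = 41 + 0.7q → q_m = 75.6071.
Price p_m = 146.85 − 0.35·75.6071 = 120.3875; MC(q_m) = 41 + 0.7·75.6071 = 93.925.
Competitive q* = 100.8095, so Δq = 25.2024; wedge = 120.3875 − 93.925 = 26.4625.
Welfare loss = ½ × 25.2024 × 26.4625 = $333.46 thousand.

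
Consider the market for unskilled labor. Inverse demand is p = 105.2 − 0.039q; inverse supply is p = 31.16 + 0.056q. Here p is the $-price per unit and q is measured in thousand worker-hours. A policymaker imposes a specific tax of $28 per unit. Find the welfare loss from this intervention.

$4126.32 thousand

Competitive equilibrium: 105.2 − 0.039q = 31.16 + 0.056q → q* = 779.3684, p* = 74.8046.
With the tax, the buyer price exceeds the seller price by 28: (105.2 − 0.039q) − (31.16 + 0.056q) = 28 → q' = 484.6316.
Δq = 779.3684 − 484.6316 = 294.7368; the wedge equals the tax, 28.
DWL = ½ × 294.7368 × 28 = $4126.32 thousand.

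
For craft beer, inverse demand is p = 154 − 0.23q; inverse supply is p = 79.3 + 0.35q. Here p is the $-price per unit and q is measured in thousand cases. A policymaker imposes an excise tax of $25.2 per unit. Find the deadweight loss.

$547.45 thousand

Competitive equilibrium: 154 − 0.23q = 79.3 + 0.35q → q* = 128.7931, p* = 124.3776.
With the tax, the buyer price exceeds the seller price by 25.2: (154 − 0.23q) − (79.3 + 0.35q) = 25.2 → q' = 85.3448.
Δq = 128.7931 − 85.3448 = 43.4483; the wedge equals the tax, 25.2.
Welfare loss = ½ × 43.4483 × 25.2 = $547.45 thousand.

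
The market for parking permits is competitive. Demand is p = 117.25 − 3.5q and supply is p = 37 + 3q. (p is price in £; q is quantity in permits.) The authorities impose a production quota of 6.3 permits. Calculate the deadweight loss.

Competitive equilibrium: 117.25 − 3.5q = 37 + 3q → q* = 12.3462, p* = 74.0385.
At q = 6.3: demand price = 117.25 − 3.5·6.3 = 95.2; supply price = 37 + 3·6.3 = 55.9.
Δq = 12.3462 − 6.3 = 6.0462; wedge = 95.2 − 55.9 = 39.3.
Welfare loss = ½ × 6.0462 × 39.3 = £118.81.

£118.81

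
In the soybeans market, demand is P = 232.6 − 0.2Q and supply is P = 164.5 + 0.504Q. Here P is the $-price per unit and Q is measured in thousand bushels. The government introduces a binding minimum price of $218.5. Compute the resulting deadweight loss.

Competitive equilibrium: 232.6 − 0.2Q = 164.5 + 0.504Q → Q* = 96.733, P* = 213.2534.
At the floor P = 218.5, quantity demanded = (232.6 − 218.5)/0.2 = 70.5.
Sellers' marginal cost at Q' = 70.5: 164.5 + 0.504·70.5 = 200.032.
ΔQ = 96.733 − 70.5 = 26.233; wedge = 218.5 − 200.032 = 18.468.
The triangle = ½ × 26.233 × 18.468 = $242.24 thousand.

$242.24 thousand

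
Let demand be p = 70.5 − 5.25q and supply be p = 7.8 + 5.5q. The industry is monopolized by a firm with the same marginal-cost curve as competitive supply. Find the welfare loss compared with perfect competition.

19.69

Competitive equilibrium: 70.5 − 5.25q = 7.8 + 5.5q → q* = 5.8326, p* = 39.8791.
Marginal revenue: MR = 70.5 − 10.5q. Set MR = MC: 70.5 − 10.5q = 7.8 + 5.5q → q_m = 3.9188.
Price p_m = 70.5 − 5.25·3.9188 = 49.9263; MC(q_m) = 7.8 + 5.5·3.9188 = 29.3534.
Competitive q* = 5.8326, so Δq = 1.9138; wedge = 49.9263 − 29.3534 = 20.5729.
DWL = ½ × 1.9138 × 20.5729 = 19.69.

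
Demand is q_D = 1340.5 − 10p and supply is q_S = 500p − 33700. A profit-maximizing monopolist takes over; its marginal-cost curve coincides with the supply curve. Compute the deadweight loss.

In inverse form: demand p = 134.05 − 0.1q, supply p = 67.4 + 0.002q.
Competitive equilibrium: 134.05 − 0.1q = 67.4 + 0.002q → q* = 653.43137, p* = 68.70686.
Marginal revenue: MR = 134.05 − 0.2q. Set MR = MC: 134.05 − 0.2q = 67.4 + 0.002q → q_m = 329.9505.
Price p_m = 134.05 − 0.1·329.9505 = 101.05495; MC(q_m) = 67.4 + 0.002·329.9505 = 68.0599.
Competitive q* = 653.43137, so Δq = 323.48087; wedge = 101.05495 − 68.0599 = 32.99505.
Deadweight loss = ½ × 323.48087 × 32.99505 = 5336.63.

5336.63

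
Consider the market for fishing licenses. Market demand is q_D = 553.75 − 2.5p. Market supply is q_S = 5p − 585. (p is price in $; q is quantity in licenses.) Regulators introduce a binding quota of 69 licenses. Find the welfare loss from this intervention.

In inverse form: demand p = 221.5 − 0.4q, supply p = 117 + 0.2q.
Competitive equilibrium: 221.5 − 0.4q = 117 + 0.2q → q* = 174.1667, p* = 151.8333.
At q = 69: demand price = 221.5 − 0.4·69 = 193.9; supply price = 117 + 0.2·69 = 130.8.
Δq = 174.1667 − 69 = 105.1667; wedge = 193.9 − 130.8 = 63.1.
Deadweight loss = ½ × 105.1667 × 63.1 = $3318.01.

$3318.01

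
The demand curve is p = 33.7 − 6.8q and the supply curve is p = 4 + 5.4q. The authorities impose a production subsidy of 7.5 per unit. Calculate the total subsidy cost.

22.87

Competitive equilibrium: 33.7 − 6.8q = 4 + 5.4q → q* = 2.4344, p* = 17.1459.
The subsidy lowers effective supply by 7.5: p = 5.4q − 3.5.
New quantity: 33.7 − 6.8q = 5.4q − 3.5 → q' = 3.0492.
Total subsidy cost = 7.5 × 3.0492 = 22.87.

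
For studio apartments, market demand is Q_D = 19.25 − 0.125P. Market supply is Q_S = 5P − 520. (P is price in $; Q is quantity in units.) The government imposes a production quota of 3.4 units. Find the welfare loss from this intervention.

$29.84

In inverse form: demand P = 154 − 8Q, supply P = 104 + 0.2Q.
Competitive equilibrium: 154 − 8Q = 104 + 0.2Q → Q* = 6.0976, P* = 105.2195.
At Q = 3.4: demand price = 154 − 8·3.4 = 126.8; supply price = 104 + 0.2·3.4 = 104.68.
ΔQ = 6.0976 − 3.4 = 2.6976; wedge = 126.8 − 104.68 = 22.12.
Deadweight loss = ½ × 2.6976 × 22.12 = $29.84.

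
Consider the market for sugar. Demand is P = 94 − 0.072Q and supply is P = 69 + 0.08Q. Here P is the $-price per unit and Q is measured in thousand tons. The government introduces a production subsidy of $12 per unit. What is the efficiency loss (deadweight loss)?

Competitive equilibrium: 94 − 0.072Q = 69 + 0.08Q → Q* = 164.4737, P* = 82.1579.
The subsidy lowers effective supply by 12: P = 57 + 0.08Q.
New quantity: 94 − 0.072Q = 57 + 0.08Q → Q' = 243.4211.
Overproduction ΔQ = 243.4211 − 164.4737 = 78.9474; wedge = subsidy = 12.
Welfare loss = ½ × 78.9474 × 12 = $473.68 thousand.

$473.68 thousand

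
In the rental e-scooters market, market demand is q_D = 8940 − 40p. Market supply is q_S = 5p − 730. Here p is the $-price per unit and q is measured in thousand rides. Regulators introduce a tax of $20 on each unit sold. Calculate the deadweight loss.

In inverse form: demand p = 223.5 − 0.025q, supply p = 146 + 0.2q.
Competitive equilibrium: 223.5 − 0.025q = 146 + 0.2q → q* = 344.4444, p* = 214.8889.
With the tax, the buyer price exceeds the seller price by 20: (223.5 − 0.025q) − (146 + 0.2q) = 20 → q' = 255.5556.
Δq = 344.4444 − 255.5556 = 88.8888; the wedge equals the tax, 20.
Deadweight loss = ½ × 88.8888 × 20 = $888.89 thousand.

$888.89 thousand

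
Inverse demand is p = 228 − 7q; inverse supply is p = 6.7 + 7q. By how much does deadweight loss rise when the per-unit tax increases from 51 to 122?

Competitive equilibrium: 228 − 7q = 6.7 + 7q → q* = 15.8071, p* = 117.35.
For a per-unit tax t: Δq = t/14, so DWL = ½·t·(t/14) = t²/28.
At t = 51: DWL = 92.893. At t = 122: DWL = 531.571.
Increase = 531.571 − 92.893 = 438.68.

438.68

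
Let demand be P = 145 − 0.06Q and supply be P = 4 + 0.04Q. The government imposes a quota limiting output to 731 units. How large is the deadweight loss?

23052.05

Competitive equilibrium: 145 − 0.06Q = 4 + 0.04Q → Q* = 1410, P* = 60.4.
At Q = 731: demand price = 145 − 0.06·731 = 101.14; supply price = 4 + 0.04·731 = 33.24.
ΔQ = 1410 − 731 = 679; wedge = 101.14 − 33.24 = 67.9.
DWL = ½ × 679 × 67.9 = 23052.05.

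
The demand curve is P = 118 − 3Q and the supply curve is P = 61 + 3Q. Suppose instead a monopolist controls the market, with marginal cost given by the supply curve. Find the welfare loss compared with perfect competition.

Competitive equilibrium: 118 − 3Q = 61 + 3Q → Q* = 9.5, P* = 89.5.
Marginal revenue: MR = 118 − 6Q. Set MR = MC: 118 − 6Q = 61 + 3Q → Q_m = 6.3333.
Price P_m = 118 − 3·6.3333 = 99.0001; MC(Q_m) = 61 + 3·6.3333 = 79.9999.
Competitive Q* = 9.5, so ΔQ = 3.1667; wedge = 99.0001 − 79.9999 = 19.0002.
The triangle = ½ × 3.1667 × 19.0002 = 30.08.

30.08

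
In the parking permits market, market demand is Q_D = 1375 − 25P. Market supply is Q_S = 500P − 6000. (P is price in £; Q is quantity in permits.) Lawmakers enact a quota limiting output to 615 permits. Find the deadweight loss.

£3509.63

In inverse form: demand P = 55 − 0.04Q, supply P = 12 + 0.002Q.
Competitive equilibrium: 55 − 0.04Q = 12 + 0.002Q → Q* = 1023.8095, P* = 14.0476.
At Q = 615: demand price = 55 − 0.04·615 = 30.4; supply price = 12 + 0.002·615 = 13.23.
ΔQ = 1023.8095 − 615 = 408.8095; wedge = 30.4 − 13.23 = 17.17.
The triangle = ½ × 408.8095 × 17.17 = £3509.63.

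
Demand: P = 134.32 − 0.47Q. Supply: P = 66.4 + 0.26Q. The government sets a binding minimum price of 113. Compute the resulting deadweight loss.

Competitive equilibrium: 134.32 − 0.47Q = 66.4 + 0.26Q → Q* = 93.0411, P* = 90.5907.
At the floor P = 113, quantity demanded = (134.32 − 113)/0.47 = 45.3617.
Sellers' marginal cost at Q' = 45.3617: 66.4 + 0.26·45.3617 = 78.194.
ΔQ = 93.0411 − 45.3617 = 47.6794; wedge = 113 − 78.194 = 34.806.
The triangle = ½ × 47.6794 × 34.806 = 829.76.

829.76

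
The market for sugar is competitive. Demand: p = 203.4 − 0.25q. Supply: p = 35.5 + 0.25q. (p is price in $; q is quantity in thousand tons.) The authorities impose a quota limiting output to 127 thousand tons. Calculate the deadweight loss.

$10899.36 thousand

Competitive equilibrium: 203.4 − 0.25q = 35.5 + 0.25q → q* = 335.8, p* = 119.45.
At q = 127: demand price = 203.4 − 0.25·127 = 171.65; supply price = 35.5 + 0.25·127 = 67.25.
Δq = 335.8 − 127 = 208.8; wedge = 171.65 − 67.25 = 104.4.
DWL = ½ × 208.8 × 104.4 = $10899.36 thousand.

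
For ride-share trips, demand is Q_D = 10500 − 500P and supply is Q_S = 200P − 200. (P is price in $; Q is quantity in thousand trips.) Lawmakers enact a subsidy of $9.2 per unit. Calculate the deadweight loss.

$6045.71 thousand

In inverse form: demand P = 21 − 0.002Q, supply P = 1 + 0.005Q.
Competitive equilibrium: 21 − 0.002Q = 1 + 0.005Q → Q* = 2857.1429, P* = 15.2857.
The subsidy lowers effective supply by 9.2: P = 0.005Q − 8.2.
New quantity: 21 − 0.002Q = 0.005Q − 8.2 → Q' = 4171.4286.
Overproduction ΔQ = 4171.4286 − 2857.1429 = 1314.2857; wedge = subsidy = 9.2.
Deadweight loss = ½ × 1314.2857 × 9.2 = $6045.71 thousand.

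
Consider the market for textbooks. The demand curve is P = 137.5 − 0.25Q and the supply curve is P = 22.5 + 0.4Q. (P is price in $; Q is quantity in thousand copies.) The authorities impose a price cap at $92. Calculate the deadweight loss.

$3.27 thousand

Competitive equilibrium: 137.5 − 0.25Q = 22.5 + 0.4Q → Q* = 176.9231, P* = 93.2692.
At the ceiling P = 92, quantity supplied = (92 − 22.5)/0.4 = 173.75.
Willingness to pay at Q' = 173.75: 137.5 − 0.25·173.75 = 94.0625.
ΔQ = 176.9231 − 173.75 = 3.1731; wedge = 94.0625 − 92 = 2.0625.
DWL = ½ × 3.1731 × 2.0625 = $3.27 thousand.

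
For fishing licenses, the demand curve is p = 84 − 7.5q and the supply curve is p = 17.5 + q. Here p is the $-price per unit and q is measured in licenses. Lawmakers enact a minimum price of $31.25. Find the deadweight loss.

$2.65

Competitive equilibrium: 84 − 7.5q = 17.5 + q → q* = 7.8235, p* = 25.3235.
At the floor p = 31.25, quantity demanded = (84 − 31.25)/7.5 = 7.0333.
Sellers' marginal cost at q' = 7.0333: 17.5 + 1·7.0333 = 24.5333.
Δq = 7.8235 − 7.0333 = 0.7902; wedge = 31.25 − 24.5333 = 6.7167.
Welfare loss = ½ × 0.7902 × 6.7167 = $2.65.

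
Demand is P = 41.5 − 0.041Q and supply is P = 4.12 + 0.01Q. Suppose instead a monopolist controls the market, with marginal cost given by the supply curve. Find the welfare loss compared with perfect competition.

Competitive equilibrium: 41.5 − 0.041Q = 4.12 + 0.01Q → Q* = 732.9412, P* = 11.4494.
Marginal revenue: MR = 41.5 − 0.082Q. Set MR = MC: 41.5 − 0.082Q = 4.12 + 0.01Q → Q_m = 406.3043.
Price P_m = 41.5 − 0.041·406.3043 = 24.8415; MC(Q_m) = 4.12 + 0.01·406.3043 = 8.183.
Competitive Q* = 732.9412, so ΔQ = 326.6369; wedge = 24.8415 − 8.183 = 16.6585.
Welfare loss = ½ × 326.6369 × 16.6585 = 2720.64.

2720.64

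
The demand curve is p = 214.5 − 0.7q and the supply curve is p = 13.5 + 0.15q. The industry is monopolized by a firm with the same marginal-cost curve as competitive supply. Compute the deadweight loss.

4847.03

Competitive equilibrium: 214.5 − 0.7q = 13.5 + 0.15q → q* = 236.4706, p* = 48.9706.
Marginal revenue: MR = 214.5 − 1.4q. Set MR = MC: 214.5 − 1.4q = 13.5 + 0.15q → q_m = 129.6774.
Price p_m = 214.5 − 0.7·129.6774 = 123.7258; MC(q_m) = 13.5 + 0.15·129.6774 = 32.9516.
Competitive q* = 236.4706, so Δq = 106.7932; wedge = 123.7258 − 32.9516 = 90.7742.
The triangle = ½ × 106.7932 × 90.7742 = 4847.03.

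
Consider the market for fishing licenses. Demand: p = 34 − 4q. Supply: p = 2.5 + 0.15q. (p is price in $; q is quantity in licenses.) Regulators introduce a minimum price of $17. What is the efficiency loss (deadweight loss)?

$23.15

Competitive equilibrium: 34 − 4q = 2.5 + 0.15q → q* = 7.5904, p* = 3.6386.
At the floor p = 17, quantity demanded = (34 − 17)/4 = 4.25.
Sellers' marginal cost at q' = 4.25: 2.5 + 0.15·4.25 = 3.1375.
Δq = 7.5904 − 4.25 = 3.3404; wedge = 17 − 3.1375 = 13.8625.
DWL = ½ × 3.3404 × 13.8625 = $23.15.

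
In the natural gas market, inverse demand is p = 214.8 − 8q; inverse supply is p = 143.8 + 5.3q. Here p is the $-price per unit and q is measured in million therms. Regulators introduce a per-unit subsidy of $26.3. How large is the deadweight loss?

$26 million

Competitive equilibrium: 214.8 − 8q = 143.8 + 5.3q → q* = 5.3383, p* = 172.0932.
The subsidy lowers effective supply by 26.3: p = 117.5 + 5.3q.
New quantity: 214.8 − 8q = 117.5 + 5.3q → q' = 7.3158.
Overproduction Δq = 7.3158 − 5.3383 = 1.9775; wedge = subsidy = 26.3.
DWL = ½ × 1.9775 × 26.3 = $26 million.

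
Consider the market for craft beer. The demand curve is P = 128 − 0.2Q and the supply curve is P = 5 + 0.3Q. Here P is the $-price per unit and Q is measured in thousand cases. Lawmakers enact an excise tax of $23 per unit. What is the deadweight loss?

$529 thousand

Competitive equilibrium: 128 − 0.2Q = 5 + 0.3Q → Q* = 246, P* = 78.8.
With the tax, the buyer price exceeds the seller price by 23: (128 − 0.2Q) − (5 + 0.3Q) = 23 → Q' = 200.
ΔQ = 246 − 200 = 46; the wedge equals the tax, 23.
Welfare loss = ½ × 46 × 23 = $529 thousand.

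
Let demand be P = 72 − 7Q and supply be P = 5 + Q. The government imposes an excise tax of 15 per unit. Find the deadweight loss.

Competitive equilibrium: 72 − 7Q = 5 + Q → Q* = 8.375, P* = 13.375.
With the tax, the buyer price exceeds the seller price by 15: (72 − 7Q) − (5 + Q) = 15 → Q' = 6.5.
ΔQ = 8.375 − 6.5 = 1.875; the wedge equals the tax, 15.
Deadweight loss = ½ × 1.875 × 15 = 14.06.

14.06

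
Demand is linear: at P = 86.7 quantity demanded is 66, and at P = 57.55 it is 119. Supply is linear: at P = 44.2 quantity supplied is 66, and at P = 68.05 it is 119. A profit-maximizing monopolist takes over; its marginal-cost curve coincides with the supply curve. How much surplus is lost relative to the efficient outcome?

Demand slope = (57.55 − 86.7)/(119 − 66) = −0.55, so P = 123 − 0.55Q.
Supply slope = (68.05 − 44.2)/(119 − 66) = 0.45, so P = 14.5 + 0.45Q.
Competitive equilibrium: 123 − 0.55Q = 14.5 + 0.45Q → Q* = 108.5, P* = 63.325.
Marginal revenue: MR = 123 − 1.1Q. Set MR = MC: 123 − 1.1Q = 14.5 + 0.45Q → Q_m = 70.
Price P_m = 123 − 0.55·70 = 84.5; MC(Q_m) = 14.5 + 0.45·70 = 46.
Competitive Q* = 108.5, so ΔQ = 38.5; wedge = 84.5 − 46 = 38.5.
DWL = ½ × 38.5 × 38.5 = 741.125.

741.125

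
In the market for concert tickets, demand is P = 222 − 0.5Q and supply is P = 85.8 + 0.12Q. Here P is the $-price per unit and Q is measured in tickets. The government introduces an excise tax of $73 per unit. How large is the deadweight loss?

Competitive equilibrium: 222 − 0.5Q = 85.8 + 0.12Q → Q* = 219.6774, P* = 112.1613.
With the tax, the buyer price exceeds the seller price by 73: (222 − 0.5Q) − (85.8 + 0.12Q) = 73 → Q' = 101.9355.
ΔQ = 219.6774 − 101.9355 = 117.7419; the wedge equals the tax, 73.
Welfare loss = ½ × 117.7419 × 73 = $4297.58.

$4297.58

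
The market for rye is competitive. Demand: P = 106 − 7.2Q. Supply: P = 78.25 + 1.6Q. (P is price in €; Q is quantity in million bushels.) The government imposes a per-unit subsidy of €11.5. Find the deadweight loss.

€7.51 million

Competitive equilibrium: 106 − 7.2Q = 78.25 + 1.6Q → Q* = 3.1534, P* = 83.2955.
The subsidy lowers effective supply by 11.5: P = 66.75 + 1.6Q.
New quantity: 106 − 7.2Q = 66.75 + 1.6Q → Q' = 4.4602.
Overproduction ΔQ = 4.4602 − 3.1534 = 1.3068; wedge = subsidy = 11.5.
DWL = ½ × 1.3068 × 11.5 = €7.51 million.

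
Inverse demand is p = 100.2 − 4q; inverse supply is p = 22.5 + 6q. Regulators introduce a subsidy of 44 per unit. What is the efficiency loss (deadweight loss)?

96.80

Competitive equilibrium: 100.2 − 4q = 22.5 + 6q → q* = 7.77, p* = 69.12.
The subsidy lowers effective supply by 44: p = 6q − 21.5.
New quantity: 100.2 − 4q = 6q − 21.5 → q' = 12.17.
Overproduction Δq = 12.17 − 7.77 = 4.4; wedge = subsidy = 44.
Welfare loss = ½ × 4.4 × 44 = 96.80.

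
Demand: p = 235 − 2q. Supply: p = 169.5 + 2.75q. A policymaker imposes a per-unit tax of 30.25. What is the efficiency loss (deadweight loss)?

Competitive equilibrium: 235 − 2q = 169.5 + 2.75q → q* = 13.7895, p* = 207.4211.
With the tax, the buyer price exceeds the seller price by 30.25: (235 − 2q) − (169.5 + 2.75q) = 30.25 → q' = 7.4211.
Δq = 13.7895 − 7.4211 = 6.3684; the wedge equals the tax, 30.25.
Welfare loss = ½ × 6.3684 × 30.25 = 96.32.

96.32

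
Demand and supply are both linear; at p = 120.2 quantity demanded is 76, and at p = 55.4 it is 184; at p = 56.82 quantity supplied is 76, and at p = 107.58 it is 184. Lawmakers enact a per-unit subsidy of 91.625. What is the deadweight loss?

3922.96

Demand slope = (55.4 − 120.2)/(184 − 76) = −0.6, so p = 165.8 − 0.6q.
Supply slope = (107.58 − 56.82)/(184 − 76) = 0.47, so p = 21.1 + 0.47q.
Competitive equilibrium: 165.8 − 0.6q = 21.1 + 0.47q → q* = 135.23364, p* = 84.65981.
The subsidy lowers effective supply by 91.625: p = 0.47q − 70.525.
New quantity: 165.8 − 0.6q = 0.47q − 70.525 → q' = 220.86449.
Overproduction Δq = 220.86449 − 135.23364 = 85.63085; wedge = subsidy = 91.625.
Deadweight loss = ½ × 85.63085 × 91.625 = 3922.96.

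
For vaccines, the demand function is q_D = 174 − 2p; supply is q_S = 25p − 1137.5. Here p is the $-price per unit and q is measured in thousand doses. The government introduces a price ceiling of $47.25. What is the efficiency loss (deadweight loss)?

In inverse form: demand p = 87 − 0.5q, supply p = 45.5 + 0.04q.
Competitive equilibrium: 87 − 0.5q = 45.5 + 0.04q → q* = 76.8519, p* = 48.5741.
At the ceiling p = 47.25, quantity supplied = (47.25 − 45.5)/0.04 = 43.75.
Willingness to pay at q' = 43.75: 87 − 0.5·43.75 = 65.125.
Δq = 76.8519 − 43.75 = 33.1019; wedge = 65.125 − 47.25 = 17.875.
Welfare loss = ½ × 33.1019 × 17.875 = $295.85 thousand.

$295.85 thousand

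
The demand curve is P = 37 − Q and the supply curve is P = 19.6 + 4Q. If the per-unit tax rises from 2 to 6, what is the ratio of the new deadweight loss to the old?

Competitive equilibrium: 37 − Q = 19.6 + 4Q → Q* = 3.48, P* = 33.52.
For a per-unit tax t: ΔQ = t/5, so DWL = ½·t·(t/5) = t²/10.
At t = 2: DWL = 0.4. At t = 6: DWL = 3.6.
Ratio = (6/2)² = 9.

9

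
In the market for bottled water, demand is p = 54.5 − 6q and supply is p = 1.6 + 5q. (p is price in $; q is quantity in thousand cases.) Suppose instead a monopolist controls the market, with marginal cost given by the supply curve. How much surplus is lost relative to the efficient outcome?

$15.85 thousand

Competitive equilibrium: 54.5 − 6q = 1.6 + 5q → q* = 4.80909, p* = 25.64545.
Marginal revenue: MR = 54.5 − 12q. Set MR = MC: 54.5 − 12q = 1.6 + 5q → q_m = 3.11176.
Price p_m = 54.5 − 6·3.11176 = 35.82944; MC(q_m) = 1.6 + 5·3.11176 = 17.1588.
Competitive q* = 4.80909, so Δq = 1.69733; wedge = 35.82944 − 17.1588 = 18.67064.
The triangle = ½ × 1.69733 × 18.67064 = $15.85 thousand.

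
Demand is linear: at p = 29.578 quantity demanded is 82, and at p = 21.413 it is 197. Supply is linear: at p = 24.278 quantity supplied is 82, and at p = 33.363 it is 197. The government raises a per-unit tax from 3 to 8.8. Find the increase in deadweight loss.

Demand slope = (21.413 − 29.578)/(197 − 82) = −0.071, so p = 35.4 − 0.071q.
Supply slope = (33.363 − 24.278)/(197 − 82) = 0.079, so p = 17.8 + 0.079q.
Competitive equilibrium: 35.4 − 0.071q = 17.8 + 0.079q → q* = 117.3333, p* = 27.0693.
For a per-unit tax t: Δq = t/0.15, so DWL = ½·t·(t/0.15) = t²/0.3.
At t = 3: DWL = 30. At t = 8.8: DWL = 258.133.
Increase = 258.133 − 30 = 228.13.

228.13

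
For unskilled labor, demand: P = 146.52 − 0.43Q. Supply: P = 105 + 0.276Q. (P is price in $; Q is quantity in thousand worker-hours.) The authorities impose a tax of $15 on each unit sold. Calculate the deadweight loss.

Competitive equilibrium: 146.52 − 0.43Q = 105 + 0.276Q → Q* = 58.8102, P* = 121.2316.
With the tax, the buyer price exceeds the seller price by 15: (146.52 − 0.43Q) − (105 + 0.276Q) = 15 → Q' = 37.5637.
ΔQ = 58.8102 − 37.5637 = 21.2465; the wedge equals the tax, 15.
The triangle = ½ × 21.2465 × 15 = $159.35 thousand.

$159.35 thousand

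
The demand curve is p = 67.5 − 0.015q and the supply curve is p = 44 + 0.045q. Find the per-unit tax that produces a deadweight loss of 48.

Competitive equilibrium: 67.5 − 0.015q = 44 + 0.045q → q* = 391.6667, p* = 61.625.
A tax t gives Δq = t/0.06 and wedge t, so DWL = t²/0.12.
t²/0.12 = 48 → t² = 5.76 → t = 2.4.

2.4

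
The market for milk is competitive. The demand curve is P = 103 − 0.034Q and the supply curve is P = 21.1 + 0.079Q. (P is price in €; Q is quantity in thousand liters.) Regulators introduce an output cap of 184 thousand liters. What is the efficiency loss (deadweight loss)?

Competitive equilibrium: 103 − 0.034Q = 21.1 + 0.079Q → Q* = 724.77876, P* = 78.35752.
At Q = 184: demand price = 103 − 0.034·184 = 96.744; supply price = 21.1 + 0.079·184 = 35.636.
ΔQ = 724.77876 − 184 = 540.77876; wedge = 96.744 − 35.636 = 61.108.
Welfare loss = ½ × 540.77876 × 61.108 = €16522.95 thousand.

€16522.95 thousand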